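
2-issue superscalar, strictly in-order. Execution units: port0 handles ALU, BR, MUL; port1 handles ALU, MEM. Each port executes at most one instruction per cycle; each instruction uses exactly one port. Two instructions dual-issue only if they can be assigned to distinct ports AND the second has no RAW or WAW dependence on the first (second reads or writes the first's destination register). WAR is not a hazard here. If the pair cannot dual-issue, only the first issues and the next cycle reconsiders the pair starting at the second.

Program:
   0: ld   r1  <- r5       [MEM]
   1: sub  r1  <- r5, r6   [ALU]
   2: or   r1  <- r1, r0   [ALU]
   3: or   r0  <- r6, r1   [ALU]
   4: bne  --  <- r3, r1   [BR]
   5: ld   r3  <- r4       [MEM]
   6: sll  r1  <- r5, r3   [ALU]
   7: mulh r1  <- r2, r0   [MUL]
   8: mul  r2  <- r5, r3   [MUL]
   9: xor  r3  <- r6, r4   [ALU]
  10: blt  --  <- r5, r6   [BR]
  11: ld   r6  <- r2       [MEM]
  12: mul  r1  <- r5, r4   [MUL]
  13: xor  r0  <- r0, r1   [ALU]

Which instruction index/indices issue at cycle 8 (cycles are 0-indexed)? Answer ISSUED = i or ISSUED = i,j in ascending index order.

ISSUED = 10,11

0. ld @i0  | WAW r1
1. sub @i1  | RAW+WAW r1
2. or @i2  | RAW r1
3. or+bne @i3+i4  | 2-wide
4. ld @i5  | RAW r3
5. sll @i6  | WAW r1
6. mulh @i7  | no-port MUL/MUL
7. mul+xor @i8+i9  | 2-wide
8. blt+ld @i10+i11  | 2-wide
9. mul @i12  | RAW r1
10. xor @i13  | tail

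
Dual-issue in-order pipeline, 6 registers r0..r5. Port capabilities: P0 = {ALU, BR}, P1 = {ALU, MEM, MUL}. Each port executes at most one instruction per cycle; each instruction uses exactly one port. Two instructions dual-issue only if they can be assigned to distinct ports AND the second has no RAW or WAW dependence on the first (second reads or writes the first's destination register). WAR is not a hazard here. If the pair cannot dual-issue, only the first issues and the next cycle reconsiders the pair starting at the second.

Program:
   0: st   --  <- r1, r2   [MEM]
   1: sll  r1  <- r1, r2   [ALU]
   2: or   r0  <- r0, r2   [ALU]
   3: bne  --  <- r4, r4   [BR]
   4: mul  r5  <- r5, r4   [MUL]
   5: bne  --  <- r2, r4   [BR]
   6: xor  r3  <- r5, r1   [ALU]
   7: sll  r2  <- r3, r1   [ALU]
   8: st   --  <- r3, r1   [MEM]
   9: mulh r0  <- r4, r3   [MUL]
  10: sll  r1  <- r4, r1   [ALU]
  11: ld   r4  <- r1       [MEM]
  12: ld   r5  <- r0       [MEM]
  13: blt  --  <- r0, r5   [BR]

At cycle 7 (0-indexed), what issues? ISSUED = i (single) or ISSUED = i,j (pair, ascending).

t=0 i0+i1:st.MEM sll.ALU ; dual
t=1 i2+i3:or.ALU bne.BR ; dual
t=2 i4+i5:mul.MUL bne.BR ; dual
t=3 i6:xor.ALU ; RAW r3
t=4 i7+i8:sll.ALU st.MEM ; dual
t=5 i9+i10:mulh.MUL sll.ALU ; dual
t=6 i11:ld.MEM ; no-port MEM/MEM
t=7 i12:ld.MEM ; RAW r5
t=8 i13:blt.BR ; tail

ISSUED = 12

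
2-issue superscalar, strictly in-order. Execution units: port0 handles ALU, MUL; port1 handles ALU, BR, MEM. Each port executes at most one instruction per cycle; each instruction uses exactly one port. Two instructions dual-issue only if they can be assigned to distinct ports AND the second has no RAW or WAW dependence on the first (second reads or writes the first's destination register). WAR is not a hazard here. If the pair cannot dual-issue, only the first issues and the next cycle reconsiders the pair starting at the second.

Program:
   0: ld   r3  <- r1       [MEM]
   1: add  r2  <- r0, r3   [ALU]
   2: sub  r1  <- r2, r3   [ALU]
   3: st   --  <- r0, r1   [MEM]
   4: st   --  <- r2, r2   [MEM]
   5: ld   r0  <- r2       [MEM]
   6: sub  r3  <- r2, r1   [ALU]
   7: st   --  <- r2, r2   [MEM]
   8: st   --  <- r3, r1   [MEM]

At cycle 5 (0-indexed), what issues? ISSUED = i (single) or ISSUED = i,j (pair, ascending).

ISSUED = 5,6

c0: i0 ld.MEM  RAW r3
c1: i1 add.ALU  RAW r2
c2: i2 sub.ALU  RAW r1
c3: i3 st.MEM  no-port MEM/MEM
c4: i4 st.MEM  no-port MEM/MEM
c5: i5+i6 ld.MEM;sub.ALU  dual
c6: i7 st.MEM  no-port MEM/MEM
c7: i8 st.MEM  tail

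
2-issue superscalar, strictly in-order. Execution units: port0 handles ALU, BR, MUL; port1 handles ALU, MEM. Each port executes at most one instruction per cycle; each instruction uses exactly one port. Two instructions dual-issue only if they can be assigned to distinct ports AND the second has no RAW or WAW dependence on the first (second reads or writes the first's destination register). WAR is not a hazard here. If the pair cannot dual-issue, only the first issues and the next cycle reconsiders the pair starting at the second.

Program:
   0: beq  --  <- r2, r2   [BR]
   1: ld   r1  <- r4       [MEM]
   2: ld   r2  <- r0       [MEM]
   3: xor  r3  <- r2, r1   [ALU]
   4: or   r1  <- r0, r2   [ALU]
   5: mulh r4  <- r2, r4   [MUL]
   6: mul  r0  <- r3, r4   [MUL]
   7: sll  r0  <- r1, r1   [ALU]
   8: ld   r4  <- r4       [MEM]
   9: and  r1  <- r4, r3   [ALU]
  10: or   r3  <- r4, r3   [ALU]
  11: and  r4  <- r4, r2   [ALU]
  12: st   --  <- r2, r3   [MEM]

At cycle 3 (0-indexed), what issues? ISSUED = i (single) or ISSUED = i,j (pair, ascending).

ISSUED = 5

[0] i0&i1  beq ld  -- dual
[1] i2  ld  -- RAW r2
[2] i3&i4  xor or  -- dual
[3] i5  mulh  -- no-port MUL/MUL
[4] i6  mul  -- WAW r0
[5] i7&i8  sll ld  -- dual
[6] i9&i10  and or  -- dual
[7] i11&i12  and st  -- dual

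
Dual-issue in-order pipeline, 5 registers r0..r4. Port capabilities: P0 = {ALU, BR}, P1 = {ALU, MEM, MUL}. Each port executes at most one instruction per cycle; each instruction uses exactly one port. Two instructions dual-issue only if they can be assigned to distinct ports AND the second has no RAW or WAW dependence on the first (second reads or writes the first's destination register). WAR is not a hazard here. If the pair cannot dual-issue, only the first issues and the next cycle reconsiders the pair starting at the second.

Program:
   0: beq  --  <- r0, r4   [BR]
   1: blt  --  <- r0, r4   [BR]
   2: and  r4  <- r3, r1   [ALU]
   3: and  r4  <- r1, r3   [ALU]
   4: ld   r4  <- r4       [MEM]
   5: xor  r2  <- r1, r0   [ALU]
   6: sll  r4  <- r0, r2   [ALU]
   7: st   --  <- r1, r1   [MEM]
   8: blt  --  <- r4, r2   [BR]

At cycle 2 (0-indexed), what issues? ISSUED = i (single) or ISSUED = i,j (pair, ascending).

t=0 i0:beq.BR ; no-port BR/BR
t=1 i1/i2:blt.BR and.ALU ; dual
t=2 i3:and.ALU ; RAW+WAW r4
t=3 i4/i5:ld.MEM xor.ALU ; dual
t=4 i6/i7:sll.ALU st.MEM ; dual
t=5 i8:blt.BR ; tail

ISSUED = 3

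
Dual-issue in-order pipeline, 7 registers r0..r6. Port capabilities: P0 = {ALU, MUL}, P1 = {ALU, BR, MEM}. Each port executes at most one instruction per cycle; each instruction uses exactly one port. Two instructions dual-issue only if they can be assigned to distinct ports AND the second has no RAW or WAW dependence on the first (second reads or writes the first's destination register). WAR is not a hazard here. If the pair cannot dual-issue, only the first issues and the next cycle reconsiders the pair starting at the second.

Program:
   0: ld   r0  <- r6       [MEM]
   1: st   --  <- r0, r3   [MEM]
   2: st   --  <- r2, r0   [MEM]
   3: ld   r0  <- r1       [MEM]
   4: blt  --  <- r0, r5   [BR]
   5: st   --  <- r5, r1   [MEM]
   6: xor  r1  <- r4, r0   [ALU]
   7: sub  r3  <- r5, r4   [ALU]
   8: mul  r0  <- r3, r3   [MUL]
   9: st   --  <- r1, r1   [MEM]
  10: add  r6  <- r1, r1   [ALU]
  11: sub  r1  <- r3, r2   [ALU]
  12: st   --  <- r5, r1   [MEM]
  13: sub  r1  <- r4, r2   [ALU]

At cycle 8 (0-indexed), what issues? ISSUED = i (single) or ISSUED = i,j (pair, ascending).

[0] i0  ld.MEM  -- no-port MEM/MEM
[1] i1  st.MEM  -- no-port MEM/MEM
[2] i2  st.MEM  -- no-port MEM/MEM
[3] i3  ld.MEM  -- no-port MEM/BR
[4] i4  blt.BR  -- no-port BR/MEM
[5] i5&i6  st.MEM+xor.ALU  -- 2-wide
[6] i7  sub.ALU  -- RAW r3
[7] i8&i9  mul.MUL+st.MEM  -- 2-wide
[8] i10&i11  add.ALU+sub.ALU  -- 2-wide
[9] i12&i13  st.MEM+sub.ALU  -- 2-wide

ISSUED = 10,11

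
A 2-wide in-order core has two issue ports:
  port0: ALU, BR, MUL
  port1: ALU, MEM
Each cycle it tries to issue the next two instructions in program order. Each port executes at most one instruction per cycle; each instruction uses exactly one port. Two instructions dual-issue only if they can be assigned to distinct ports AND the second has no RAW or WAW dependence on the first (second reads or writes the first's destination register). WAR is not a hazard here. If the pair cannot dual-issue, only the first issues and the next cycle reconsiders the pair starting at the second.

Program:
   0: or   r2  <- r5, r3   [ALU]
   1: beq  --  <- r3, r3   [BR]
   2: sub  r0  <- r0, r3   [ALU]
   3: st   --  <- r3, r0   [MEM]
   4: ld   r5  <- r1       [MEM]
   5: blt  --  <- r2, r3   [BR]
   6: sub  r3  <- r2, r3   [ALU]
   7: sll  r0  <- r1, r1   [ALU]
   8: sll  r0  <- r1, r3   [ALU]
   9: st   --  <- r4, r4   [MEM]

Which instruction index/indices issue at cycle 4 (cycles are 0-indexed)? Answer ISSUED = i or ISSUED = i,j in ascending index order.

0. or.ALU;beq.BR @i0&i1  | pair
1. sub.ALU @i2  | RAW r0
2. st.MEM @i3  | no-port MEM/MEM
3. ld.MEM;blt.BR @i4&i5  | pair
4. sub.ALU;sll.ALU @i6&i7  | pair
5. sll.ALU;st.MEM @i8&i9  | pair

ISSUED = 6,7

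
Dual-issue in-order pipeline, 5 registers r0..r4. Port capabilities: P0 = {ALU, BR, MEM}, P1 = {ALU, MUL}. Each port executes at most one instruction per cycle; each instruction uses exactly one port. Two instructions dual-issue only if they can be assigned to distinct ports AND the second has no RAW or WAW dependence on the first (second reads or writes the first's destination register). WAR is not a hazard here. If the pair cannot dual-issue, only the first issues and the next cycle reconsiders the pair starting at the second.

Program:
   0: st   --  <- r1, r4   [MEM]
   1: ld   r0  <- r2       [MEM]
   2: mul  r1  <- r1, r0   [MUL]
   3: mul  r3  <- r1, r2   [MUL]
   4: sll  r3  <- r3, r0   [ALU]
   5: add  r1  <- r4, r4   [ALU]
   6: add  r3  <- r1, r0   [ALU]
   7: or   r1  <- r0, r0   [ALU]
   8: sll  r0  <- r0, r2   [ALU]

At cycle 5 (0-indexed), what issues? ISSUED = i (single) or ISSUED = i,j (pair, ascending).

t=0 i0:st.MEM ; no-port MEM/MEM
t=1 i1:ld.MEM ; RAW r0
t=2 i2:mul.MUL ; no-port MUL/MUL
t=3 i3:mul.MUL ; RAW+WAW r3
t=4 i4&i5:sll.ALU;add.ALU ; dual
t=5 i6&i7:add.ALU;or.ALU ; dual
t=6 i8:sll.ALU ; tail

ISSUED = 6,7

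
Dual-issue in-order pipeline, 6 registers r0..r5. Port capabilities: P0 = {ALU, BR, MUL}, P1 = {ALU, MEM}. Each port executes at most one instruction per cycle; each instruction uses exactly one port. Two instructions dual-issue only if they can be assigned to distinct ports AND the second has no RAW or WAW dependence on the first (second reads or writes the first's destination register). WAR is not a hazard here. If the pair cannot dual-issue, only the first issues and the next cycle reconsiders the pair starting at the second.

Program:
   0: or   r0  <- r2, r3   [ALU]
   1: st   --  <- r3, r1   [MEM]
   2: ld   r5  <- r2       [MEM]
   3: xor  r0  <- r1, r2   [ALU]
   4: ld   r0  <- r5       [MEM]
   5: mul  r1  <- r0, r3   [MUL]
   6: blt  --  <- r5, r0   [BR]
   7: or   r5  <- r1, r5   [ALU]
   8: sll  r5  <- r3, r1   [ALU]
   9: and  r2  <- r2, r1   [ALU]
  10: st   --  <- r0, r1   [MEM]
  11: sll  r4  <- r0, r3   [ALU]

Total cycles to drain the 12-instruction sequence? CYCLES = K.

CYCLES = 7

c0: i0,i1 or.ALU+st.MEM  2-wide
c1: i2,i3 ld.MEM+xor.ALU  2-wide
c2: i4 ld.MEM  RAW r0
c3: i5 mul.MUL  no-port MUL/BR
c4: i6,i7 blt.BR+or.ALU  2-wide
c5: i8,i9 sll.ALU+and.ALU  2-wide
c6: i10,i11 st.MEM+sll.ALU  2-wide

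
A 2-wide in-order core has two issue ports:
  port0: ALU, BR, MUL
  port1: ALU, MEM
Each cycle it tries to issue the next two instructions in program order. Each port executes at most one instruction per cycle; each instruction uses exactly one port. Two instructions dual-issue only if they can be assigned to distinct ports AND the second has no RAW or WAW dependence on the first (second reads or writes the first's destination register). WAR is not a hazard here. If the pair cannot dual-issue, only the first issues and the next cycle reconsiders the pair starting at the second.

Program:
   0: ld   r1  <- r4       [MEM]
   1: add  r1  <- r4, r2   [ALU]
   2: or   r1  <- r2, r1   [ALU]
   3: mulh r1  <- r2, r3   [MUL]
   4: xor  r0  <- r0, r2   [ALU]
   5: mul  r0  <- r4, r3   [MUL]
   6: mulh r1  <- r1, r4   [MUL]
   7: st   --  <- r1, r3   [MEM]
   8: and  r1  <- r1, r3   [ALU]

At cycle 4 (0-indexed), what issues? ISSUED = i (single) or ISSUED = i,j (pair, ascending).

#0 head=0: ld i0 WAW r1
#1 head=1: add i1 RAW+WAW r1
#2 head=2: or i2 WAW r1
#3 head=3: mulh xor i3+i4 pair
#4 head=5: mul i5 no-port MUL/MUL
#5 head=6: mulh i6 RAW r1
#6 head=7: st and i7+i8 pair

ISSUED = 5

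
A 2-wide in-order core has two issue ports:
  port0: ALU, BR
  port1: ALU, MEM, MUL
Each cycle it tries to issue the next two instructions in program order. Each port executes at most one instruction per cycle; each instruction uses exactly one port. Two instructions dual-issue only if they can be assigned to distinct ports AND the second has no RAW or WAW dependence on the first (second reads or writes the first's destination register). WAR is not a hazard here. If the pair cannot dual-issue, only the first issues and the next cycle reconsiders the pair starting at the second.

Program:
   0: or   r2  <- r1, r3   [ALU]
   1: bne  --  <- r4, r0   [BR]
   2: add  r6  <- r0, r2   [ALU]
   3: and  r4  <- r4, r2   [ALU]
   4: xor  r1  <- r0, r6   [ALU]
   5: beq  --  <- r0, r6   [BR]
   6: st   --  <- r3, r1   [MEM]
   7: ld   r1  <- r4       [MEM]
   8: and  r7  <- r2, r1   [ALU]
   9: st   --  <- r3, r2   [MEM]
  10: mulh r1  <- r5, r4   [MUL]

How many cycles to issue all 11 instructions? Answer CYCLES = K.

c0: i0+i1 or;bne  pair
c1: i2+i3 add;and  pair
c2: i4+i5 xor;beq  pair
c3: i6 st  no-port MEM/MEM
c4: i7 ld  RAW r1
c5: i8+i9 and;st  pair
c6: i10 mulh  tail

CYCLES = 7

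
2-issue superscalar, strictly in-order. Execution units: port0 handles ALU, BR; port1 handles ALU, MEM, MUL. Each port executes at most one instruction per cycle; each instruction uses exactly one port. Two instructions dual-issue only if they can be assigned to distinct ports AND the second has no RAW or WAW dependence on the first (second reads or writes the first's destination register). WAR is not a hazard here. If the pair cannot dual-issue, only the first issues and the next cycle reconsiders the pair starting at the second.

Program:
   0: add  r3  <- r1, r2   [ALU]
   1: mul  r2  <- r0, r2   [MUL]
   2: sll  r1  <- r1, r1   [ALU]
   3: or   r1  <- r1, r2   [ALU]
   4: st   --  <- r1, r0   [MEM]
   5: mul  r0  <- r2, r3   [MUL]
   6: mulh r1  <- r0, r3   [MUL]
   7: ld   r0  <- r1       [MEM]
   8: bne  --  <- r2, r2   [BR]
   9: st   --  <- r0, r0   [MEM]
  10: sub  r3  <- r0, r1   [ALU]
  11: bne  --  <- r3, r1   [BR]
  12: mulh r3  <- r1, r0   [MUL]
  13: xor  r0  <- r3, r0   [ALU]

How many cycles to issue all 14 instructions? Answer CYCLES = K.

  cy0 -> i0,i1 (add/mul) 2-wide
  cy1 -> i2 (sll) RAW+WAW r1
  cy2 -> i3 (or) RAW r1
  cy3 -> i4 (st) no-port MEM/MUL
  cy4 -> i5 (mul) no-port MUL/MUL
  cy5 -> i6 (mulh) no-port MUL/MEM
  cy6 -> i7,i8 (ld/bne) 2-wide
  cy7 -> i9,i10 (st/sub) 2-wide
  cy8 -> i11,i12 (bne/mulh) 2-wide
  cy9 -> i13 (xor) tail

CYCLES = 10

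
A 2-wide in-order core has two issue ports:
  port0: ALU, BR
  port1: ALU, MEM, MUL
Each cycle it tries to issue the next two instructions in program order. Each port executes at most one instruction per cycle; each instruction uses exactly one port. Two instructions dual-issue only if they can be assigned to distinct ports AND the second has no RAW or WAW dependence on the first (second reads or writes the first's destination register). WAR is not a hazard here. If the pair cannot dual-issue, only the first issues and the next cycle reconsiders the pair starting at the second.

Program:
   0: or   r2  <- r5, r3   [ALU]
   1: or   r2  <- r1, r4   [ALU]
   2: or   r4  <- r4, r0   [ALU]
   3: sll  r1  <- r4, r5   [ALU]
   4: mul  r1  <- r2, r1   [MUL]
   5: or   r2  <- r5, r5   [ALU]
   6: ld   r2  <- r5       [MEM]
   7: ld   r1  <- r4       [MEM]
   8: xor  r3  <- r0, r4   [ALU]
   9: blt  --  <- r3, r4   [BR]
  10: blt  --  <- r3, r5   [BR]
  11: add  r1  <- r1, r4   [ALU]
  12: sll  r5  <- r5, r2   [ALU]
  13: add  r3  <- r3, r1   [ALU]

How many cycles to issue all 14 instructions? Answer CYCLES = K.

CYCLES = 9

0. or.ALU @i0  | WAW r2
1. or.ALU;or.ALU @i1+i2  | 2-wide
2. sll.ALU @i3  | RAW+WAW r1
3. mul.MUL;or.ALU @i4+i5  | 2-wide
4. ld.MEM @i6  | no-port MEM/MEM
5. ld.MEM;xor.ALU @i7+i8  | 2-wide
6. blt.BR @i9  | no-port BR/BR
7. blt.BR;add.ALU @i10+i11  | 2-wide
8. sll.ALU;add.ALU @i12+i13  | 2-wide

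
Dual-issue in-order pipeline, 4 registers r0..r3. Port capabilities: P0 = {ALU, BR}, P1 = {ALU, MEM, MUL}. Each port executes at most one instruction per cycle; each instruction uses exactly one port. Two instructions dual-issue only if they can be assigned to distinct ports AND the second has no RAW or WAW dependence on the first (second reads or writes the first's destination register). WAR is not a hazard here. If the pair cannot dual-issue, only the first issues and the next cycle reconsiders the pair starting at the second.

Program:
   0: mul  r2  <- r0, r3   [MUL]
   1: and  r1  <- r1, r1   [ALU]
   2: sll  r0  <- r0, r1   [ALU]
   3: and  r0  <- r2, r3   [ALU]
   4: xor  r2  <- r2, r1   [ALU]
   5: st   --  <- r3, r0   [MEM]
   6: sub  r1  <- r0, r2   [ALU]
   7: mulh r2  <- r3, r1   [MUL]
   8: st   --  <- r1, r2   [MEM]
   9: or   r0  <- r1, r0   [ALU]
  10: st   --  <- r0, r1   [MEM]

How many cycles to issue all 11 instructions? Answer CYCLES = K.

CYCLES = 7

  cy0 -> i0,i1 (mul/and) 2-wide
  cy1 -> i2 (sll) WAW r0
  cy2 -> i3,i4 (and/xor) 2-wide
  cy3 -> i5,i6 (st/sub) 2-wide
  cy4 -> i7 (mulh) no-port MUL/MEM
  cy5 -> i8,i9 (st/or) 2-wide
  cy6 -> i10 (st) tail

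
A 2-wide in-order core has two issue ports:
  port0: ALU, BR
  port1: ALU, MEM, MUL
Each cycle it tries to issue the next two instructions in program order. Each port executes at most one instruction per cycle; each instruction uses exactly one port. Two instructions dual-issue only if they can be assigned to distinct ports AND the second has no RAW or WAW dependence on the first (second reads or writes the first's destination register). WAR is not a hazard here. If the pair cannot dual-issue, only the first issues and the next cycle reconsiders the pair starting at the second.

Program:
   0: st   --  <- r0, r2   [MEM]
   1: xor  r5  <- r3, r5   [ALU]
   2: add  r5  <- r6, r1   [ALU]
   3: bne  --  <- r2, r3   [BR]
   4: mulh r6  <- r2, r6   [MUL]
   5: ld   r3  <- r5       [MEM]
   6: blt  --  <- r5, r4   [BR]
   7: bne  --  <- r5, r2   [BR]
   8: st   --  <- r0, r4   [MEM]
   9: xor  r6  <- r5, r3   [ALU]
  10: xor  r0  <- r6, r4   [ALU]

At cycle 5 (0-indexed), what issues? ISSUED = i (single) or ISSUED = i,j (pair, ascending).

ISSUED = 9

t=0 i0/i1:st.MEM xor.ALU ; pair
t=1 i2/i3:add.ALU bne.BR ; pair
t=2 i4:mulh.MUL ; no-port MUL/MEM
t=3 i5/i6:ld.MEM blt.BR ; pair
t=4 i7/i8:bne.BR st.MEM ; pair
t=5 i9:xor.ALU ; RAW r6
t=6 i10:xor.ALU ; tail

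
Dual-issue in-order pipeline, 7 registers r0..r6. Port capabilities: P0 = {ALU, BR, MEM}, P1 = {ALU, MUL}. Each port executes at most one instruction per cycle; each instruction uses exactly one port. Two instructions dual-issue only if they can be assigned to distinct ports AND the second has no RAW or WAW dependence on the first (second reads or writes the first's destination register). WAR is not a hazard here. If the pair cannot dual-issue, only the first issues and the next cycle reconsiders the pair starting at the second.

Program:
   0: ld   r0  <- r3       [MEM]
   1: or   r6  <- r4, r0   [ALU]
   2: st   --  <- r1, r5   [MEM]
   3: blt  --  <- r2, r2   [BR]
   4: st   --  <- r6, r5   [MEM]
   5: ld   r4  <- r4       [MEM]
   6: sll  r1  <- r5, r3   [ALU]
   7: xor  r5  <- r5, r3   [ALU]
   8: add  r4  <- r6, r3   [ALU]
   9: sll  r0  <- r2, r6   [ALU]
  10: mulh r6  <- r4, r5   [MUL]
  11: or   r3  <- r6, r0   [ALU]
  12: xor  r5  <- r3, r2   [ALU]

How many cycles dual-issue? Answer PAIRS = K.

#0 head=0: ld i0 RAW r0
#1 head=1: or;st i1&i2 pair
#2 head=3: blt i3 no-port BR/MEM
#3 head=4: st i4 no-port MEM/MEM
#4 head=5: ld;sll i5&i6 pair
#5 head=7: xor;add i7&i8 pair
#6 head=9: sll;mulh i9&i10 pair
#7 head=11: or i11 RAW r3
#8 head=12: xor i12 tail

PAIRS = 4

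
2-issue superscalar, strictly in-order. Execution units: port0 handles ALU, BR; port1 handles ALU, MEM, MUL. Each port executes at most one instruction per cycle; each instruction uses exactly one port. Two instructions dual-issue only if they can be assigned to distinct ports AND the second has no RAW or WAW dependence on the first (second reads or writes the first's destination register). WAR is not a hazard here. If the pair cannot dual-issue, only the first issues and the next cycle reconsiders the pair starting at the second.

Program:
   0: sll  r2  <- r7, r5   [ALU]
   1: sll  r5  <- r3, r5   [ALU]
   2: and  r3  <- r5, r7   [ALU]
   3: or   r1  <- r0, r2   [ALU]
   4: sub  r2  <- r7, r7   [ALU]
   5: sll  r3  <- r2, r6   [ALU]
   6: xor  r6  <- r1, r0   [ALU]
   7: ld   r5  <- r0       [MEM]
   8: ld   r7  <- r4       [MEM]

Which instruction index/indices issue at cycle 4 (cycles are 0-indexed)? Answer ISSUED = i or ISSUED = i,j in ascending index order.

ISSUED = 7

[0] i0+i1  sll.ALU+sll.ALU  -- 2-wide
[1] i2+i3  and.ALU+or.ALU  -- 2-wide
[2] i4  sub.ALU  -- RAW r2
[3] i5+i6  sll.ALU+xor.ALU  -- 2-wide
[4] i7  ld.MEM  -- no-port MEM/MEM
[5] i8  ld.MEM  -- tail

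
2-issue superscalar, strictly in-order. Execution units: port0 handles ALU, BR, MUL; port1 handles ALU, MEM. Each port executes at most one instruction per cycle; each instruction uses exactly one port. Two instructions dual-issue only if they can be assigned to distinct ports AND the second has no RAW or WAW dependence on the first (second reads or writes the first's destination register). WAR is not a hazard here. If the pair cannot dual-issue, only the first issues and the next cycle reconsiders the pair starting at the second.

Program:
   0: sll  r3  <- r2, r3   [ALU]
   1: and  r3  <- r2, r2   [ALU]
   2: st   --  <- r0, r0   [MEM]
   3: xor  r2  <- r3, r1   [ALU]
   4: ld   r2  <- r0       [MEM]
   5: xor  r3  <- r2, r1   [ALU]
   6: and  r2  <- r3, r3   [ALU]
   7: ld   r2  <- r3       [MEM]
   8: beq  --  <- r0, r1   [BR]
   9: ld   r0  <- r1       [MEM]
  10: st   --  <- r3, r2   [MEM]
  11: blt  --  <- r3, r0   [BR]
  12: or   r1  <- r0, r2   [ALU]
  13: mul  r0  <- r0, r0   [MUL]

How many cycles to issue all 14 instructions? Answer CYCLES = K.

[0] i0  sll.ALU  -- WAW r3
[1] i1&i2  and.ALU+st.MEM  -- 2-wide
[2] i3  xor.ALU  -- WAW r2
[3] i4  ld.MEM  -- RAW r2
[4] i5  xor.ALU  -- RAW r3
[5] i6  and.ALU  -- WAW r2
[6] i7&i8  ld.MEM+beq.BR  -- 2-wide
[7] i9  ld.MEM  -- no-port MEM/MEM
[8] i10&i11  st.MEM+blt.BR  -- 2-wide
[9] i12&i13  or.ALU+mul.MUL  -- 2-wide

CYCLES = 10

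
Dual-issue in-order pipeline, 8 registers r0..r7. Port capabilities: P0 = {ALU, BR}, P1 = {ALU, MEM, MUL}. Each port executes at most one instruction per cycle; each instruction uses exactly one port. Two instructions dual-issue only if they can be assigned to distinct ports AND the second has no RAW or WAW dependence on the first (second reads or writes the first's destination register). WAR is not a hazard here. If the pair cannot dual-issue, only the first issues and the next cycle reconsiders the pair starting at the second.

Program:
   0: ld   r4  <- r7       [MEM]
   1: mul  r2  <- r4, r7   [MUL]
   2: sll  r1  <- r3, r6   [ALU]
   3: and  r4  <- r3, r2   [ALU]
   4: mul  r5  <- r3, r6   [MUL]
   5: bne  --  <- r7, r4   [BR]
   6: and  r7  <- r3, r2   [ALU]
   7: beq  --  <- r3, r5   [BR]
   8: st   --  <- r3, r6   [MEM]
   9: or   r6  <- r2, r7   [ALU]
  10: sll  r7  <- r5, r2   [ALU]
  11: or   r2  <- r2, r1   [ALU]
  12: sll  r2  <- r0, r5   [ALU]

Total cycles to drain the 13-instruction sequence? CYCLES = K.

[0] i0  ld  -- no-port MEM/MUL
[1] i1/i2  mul sll  -- pair
[2] i3/i4  and mul  -- pair
[3] i5/i6  bne and  -- pair
[4] i7/i8  beq st  -- pair
[5] i9/i10  or sll  -- pair
[6] i11  or  -- WAW r2
[7] i12  sll  -- tail

CYCLES = 8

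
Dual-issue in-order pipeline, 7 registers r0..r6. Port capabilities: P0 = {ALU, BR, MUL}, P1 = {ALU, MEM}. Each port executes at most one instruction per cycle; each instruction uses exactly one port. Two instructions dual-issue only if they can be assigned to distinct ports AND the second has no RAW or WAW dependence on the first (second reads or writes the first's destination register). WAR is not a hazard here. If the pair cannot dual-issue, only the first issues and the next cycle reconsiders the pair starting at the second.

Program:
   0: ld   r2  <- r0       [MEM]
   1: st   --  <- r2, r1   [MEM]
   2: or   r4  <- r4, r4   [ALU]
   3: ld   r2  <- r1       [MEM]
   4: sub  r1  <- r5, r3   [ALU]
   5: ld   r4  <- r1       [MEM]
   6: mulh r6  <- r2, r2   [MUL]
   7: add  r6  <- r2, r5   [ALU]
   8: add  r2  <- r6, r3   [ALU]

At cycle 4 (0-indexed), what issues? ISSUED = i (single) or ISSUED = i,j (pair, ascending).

0. ld.MEM @i0  | no-port MEM/MEM
1. st.MEM or.ALU @i1+i2  | 2-wide
2. ld.MEM sub.ALU @i3+i4  | 2-wide
3. ld.MEM mulh.MUL @i5+i6  | 2-wide
4. add.ALU @i7  | RAW r6
5. add.ALU @i8  | tail

ISSUED = 7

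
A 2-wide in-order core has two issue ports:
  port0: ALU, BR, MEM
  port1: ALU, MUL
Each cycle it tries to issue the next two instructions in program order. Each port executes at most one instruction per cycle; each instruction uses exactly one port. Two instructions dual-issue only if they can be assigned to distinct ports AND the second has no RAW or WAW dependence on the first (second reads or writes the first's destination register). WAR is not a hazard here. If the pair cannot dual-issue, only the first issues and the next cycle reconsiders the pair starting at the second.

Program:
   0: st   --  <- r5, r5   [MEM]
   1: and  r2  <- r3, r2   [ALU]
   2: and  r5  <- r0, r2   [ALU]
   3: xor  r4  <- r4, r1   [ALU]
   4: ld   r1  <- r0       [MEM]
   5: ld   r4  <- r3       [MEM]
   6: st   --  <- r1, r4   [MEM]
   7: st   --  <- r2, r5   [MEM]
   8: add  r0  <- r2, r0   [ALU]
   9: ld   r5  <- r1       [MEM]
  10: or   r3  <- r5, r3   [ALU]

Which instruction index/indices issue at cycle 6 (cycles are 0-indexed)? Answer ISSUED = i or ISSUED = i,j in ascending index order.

ISSUED = 9

t=0 i0,i1:st and ; pair
t=1 i2,i3:and xor ; pair
t=2 i4:ld ; no-port MEM/MEM
t=3 i5:ld ; no-port MEM/MEM
t=4 i6:st ; no-port MEM/MEM
t=5 i7,i8:st add ; pair
t=6 i9:ld ; RAW r5
t=7 i10:or ; tail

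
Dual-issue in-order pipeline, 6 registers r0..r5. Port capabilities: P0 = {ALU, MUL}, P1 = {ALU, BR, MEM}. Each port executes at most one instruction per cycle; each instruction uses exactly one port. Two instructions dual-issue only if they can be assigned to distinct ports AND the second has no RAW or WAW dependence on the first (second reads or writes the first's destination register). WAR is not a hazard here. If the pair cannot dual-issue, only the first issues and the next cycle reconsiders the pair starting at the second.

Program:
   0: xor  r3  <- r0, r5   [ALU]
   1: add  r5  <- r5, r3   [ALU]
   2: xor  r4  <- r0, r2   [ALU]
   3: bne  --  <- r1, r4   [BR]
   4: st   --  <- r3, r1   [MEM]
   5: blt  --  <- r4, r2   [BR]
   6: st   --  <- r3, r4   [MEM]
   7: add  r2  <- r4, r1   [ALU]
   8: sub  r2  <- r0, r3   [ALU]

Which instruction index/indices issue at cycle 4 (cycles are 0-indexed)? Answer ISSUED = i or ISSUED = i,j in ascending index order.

ISSUED = 5

c0: i0 xor  RAW r3
c1: i1,i2 add xor  2-wide
c2: i3 bne  no-port BR/MEM
c3: i4 st  no-port MEM/BR
c4: i5 blt  no-port BR/MEM
c5: i6,i7 st add  2-wide
c6: i8 sub  tail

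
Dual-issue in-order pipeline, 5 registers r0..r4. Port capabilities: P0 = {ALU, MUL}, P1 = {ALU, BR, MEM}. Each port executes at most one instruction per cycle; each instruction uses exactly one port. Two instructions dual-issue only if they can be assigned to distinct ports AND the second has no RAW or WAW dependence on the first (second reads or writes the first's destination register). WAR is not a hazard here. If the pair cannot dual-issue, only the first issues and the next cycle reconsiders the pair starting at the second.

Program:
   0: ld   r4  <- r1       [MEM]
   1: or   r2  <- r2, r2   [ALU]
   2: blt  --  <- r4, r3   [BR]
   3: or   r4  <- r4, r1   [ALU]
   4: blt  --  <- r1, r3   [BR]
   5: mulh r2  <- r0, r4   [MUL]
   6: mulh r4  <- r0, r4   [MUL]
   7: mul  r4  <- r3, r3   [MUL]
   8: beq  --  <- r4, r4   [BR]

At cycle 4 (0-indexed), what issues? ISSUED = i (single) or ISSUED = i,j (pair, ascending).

ISSUED = 7

t=0 i0,i1:ld.MEM or.ALU ; pair
t=1 i2,i3:blt.BR or.ALU ; pair
t=2 i4,i5:blt.BR mulh.MUL ; pair
t=3 i6:mulh.MUL ; no-port MUL/MUL
t=4 i7:mul.MUL ; RAW r4
t=5 i8:beq.BR ; tail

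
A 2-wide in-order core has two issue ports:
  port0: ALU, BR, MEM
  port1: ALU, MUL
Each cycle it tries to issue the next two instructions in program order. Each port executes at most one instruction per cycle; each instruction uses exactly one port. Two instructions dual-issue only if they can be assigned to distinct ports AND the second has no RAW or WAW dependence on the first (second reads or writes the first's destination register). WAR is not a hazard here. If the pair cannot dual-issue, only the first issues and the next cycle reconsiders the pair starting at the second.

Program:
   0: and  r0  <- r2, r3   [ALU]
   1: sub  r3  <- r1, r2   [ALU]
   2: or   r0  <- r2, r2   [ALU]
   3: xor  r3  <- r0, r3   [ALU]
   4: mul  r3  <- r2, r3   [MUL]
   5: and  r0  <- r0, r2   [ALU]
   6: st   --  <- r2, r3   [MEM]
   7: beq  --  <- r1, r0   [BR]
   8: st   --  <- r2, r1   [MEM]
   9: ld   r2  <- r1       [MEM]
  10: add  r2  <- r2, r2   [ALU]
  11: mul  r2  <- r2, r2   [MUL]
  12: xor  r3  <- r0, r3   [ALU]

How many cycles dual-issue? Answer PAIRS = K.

PAIRS = 3

#0 head=0: and;sub i0/i1 pair
#1 head=2: or i2 RAW r0
#2 head=3: xor i3 RAW+WAW r3
#3 head=4: mul;and i4/i5 pair
#4 head=6: st i6 no-port MEM/BR
#5 head=7: beq i7 no-port BR/MEM
#6 head=8: st i8 no-port MEM/MEM
#7 head=9: ld i9 RAW+WAW r2
#8 head=10: add i10 RAW+WAW r2
#9 head=11: mul;xor i11/i12 pair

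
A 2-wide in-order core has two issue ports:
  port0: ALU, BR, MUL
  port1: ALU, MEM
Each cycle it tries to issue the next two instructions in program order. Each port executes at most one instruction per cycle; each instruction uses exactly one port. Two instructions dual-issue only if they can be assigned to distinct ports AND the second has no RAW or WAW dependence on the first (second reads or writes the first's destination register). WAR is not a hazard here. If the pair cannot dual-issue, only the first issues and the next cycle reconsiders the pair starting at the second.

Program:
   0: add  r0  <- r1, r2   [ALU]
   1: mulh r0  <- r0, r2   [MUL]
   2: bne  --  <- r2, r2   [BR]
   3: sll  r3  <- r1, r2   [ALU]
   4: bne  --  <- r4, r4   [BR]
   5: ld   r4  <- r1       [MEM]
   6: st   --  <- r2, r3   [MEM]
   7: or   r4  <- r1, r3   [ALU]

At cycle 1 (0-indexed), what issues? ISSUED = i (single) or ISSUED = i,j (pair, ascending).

ISSUED = 1

[0] i0  add.ALU  -- RAW+WAW r0
[1] i1  mulh.MUL  -- no-port MUL/BR
[2] i2,i3  bne.BR sll.ALU  -- pair
[3] i4,i5  bne.BR ld.MEM  -- pair
[4] i6,i7  st.MEM or.ALU  -- pair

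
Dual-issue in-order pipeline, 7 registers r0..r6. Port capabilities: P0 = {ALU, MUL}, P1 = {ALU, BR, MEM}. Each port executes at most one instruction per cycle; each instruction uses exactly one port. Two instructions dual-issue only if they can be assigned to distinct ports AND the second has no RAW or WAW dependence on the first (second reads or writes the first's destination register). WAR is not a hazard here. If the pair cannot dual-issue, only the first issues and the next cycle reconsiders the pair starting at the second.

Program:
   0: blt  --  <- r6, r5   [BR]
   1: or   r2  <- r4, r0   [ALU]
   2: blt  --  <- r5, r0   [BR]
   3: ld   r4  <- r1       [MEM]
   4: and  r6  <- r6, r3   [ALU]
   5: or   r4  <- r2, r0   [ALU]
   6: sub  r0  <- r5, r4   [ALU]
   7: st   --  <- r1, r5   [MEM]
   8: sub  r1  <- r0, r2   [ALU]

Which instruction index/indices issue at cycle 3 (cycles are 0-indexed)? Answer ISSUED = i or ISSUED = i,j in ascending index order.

c0: i0+i1 blt/or  pair
c1: i2 blt  no-port BR/MEM
c2: i3+i4 ld/and  pair
c3: i5 or  RAW r4
c4: i6+i7 sub/st  pair
c5: i8 sub  tail

ISSUED = 5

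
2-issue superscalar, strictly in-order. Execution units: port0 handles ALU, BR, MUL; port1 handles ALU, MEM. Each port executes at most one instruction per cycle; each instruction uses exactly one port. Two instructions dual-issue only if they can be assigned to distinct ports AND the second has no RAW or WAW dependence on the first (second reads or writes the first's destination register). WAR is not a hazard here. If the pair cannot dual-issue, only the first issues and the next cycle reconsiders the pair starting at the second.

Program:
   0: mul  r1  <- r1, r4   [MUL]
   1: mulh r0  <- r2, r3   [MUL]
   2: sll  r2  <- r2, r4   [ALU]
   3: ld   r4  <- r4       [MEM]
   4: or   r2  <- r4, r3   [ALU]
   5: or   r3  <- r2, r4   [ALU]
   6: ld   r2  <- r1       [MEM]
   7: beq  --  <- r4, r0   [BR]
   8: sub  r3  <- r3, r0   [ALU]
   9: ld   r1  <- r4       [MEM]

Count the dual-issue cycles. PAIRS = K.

#0 head=0: mul.MUL i0 no-port MUL/MUL
#1 head=1: mulh.MUL/sll.ALU i1,i2 dual
#2 head=3: ld.MEM i3 RAW r4
#3 head=4: or.ALU i4 RAW r2
#4 head=5: or.ALU/ld.MEM i5,i6 dual
#5 head=7: beq.BR/sub.ALU i7,i8 dual
#6 head=9: ld.MEM i9 tail

PAIRS = 3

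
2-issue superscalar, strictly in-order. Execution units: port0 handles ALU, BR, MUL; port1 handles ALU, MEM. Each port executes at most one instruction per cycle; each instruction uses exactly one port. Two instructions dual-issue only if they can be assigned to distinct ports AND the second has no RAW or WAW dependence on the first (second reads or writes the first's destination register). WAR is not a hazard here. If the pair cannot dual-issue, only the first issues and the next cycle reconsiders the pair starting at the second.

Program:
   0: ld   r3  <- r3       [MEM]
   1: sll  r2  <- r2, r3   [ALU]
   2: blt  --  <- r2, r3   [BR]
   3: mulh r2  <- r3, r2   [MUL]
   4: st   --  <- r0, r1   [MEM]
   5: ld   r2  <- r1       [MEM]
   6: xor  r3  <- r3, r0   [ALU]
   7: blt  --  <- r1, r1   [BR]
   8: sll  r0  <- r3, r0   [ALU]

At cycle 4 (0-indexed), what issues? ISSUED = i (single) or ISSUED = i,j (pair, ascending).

ISSUED = 5,6

c0: i0 ld  RAW r3
c1: i1 sll  RAW r2
c2: i2 blt  no-port BR/MUL
c3: i3,i4 mulh;st  2-wide
c4: i5,i6 ld;xor  2-wide
c5: i7,i8 blt;sll  2-wide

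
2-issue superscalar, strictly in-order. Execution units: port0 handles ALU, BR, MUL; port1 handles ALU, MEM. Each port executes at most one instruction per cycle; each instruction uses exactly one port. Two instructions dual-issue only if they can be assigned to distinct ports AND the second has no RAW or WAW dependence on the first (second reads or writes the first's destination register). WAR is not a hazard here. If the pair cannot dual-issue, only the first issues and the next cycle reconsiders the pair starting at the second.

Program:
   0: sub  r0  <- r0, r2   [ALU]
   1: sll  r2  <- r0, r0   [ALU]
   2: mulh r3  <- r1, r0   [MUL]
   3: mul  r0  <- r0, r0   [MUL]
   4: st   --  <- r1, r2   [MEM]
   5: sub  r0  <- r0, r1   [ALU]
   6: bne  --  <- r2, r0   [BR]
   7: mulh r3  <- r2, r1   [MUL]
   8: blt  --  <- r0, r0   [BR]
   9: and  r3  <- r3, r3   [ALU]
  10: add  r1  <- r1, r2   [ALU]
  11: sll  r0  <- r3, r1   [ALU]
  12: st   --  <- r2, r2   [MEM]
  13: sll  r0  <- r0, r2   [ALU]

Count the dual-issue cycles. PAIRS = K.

c0: i0 sub  RAW r0
c1: i1&i2 sll+mulh  dual
c2: i3&i4 mul+st  dual
c3: i5 sub  RAW r0
c4: i6 bne  no-port BR/MUL
c5: i7 mulh  no-port MUL/BR
c6: i8&i9 blt+and  dual
c7: i10 add  RAW r1
c8: i11&i12 sll+st  dual
c9: i13 sll  tail

PAIRS = 4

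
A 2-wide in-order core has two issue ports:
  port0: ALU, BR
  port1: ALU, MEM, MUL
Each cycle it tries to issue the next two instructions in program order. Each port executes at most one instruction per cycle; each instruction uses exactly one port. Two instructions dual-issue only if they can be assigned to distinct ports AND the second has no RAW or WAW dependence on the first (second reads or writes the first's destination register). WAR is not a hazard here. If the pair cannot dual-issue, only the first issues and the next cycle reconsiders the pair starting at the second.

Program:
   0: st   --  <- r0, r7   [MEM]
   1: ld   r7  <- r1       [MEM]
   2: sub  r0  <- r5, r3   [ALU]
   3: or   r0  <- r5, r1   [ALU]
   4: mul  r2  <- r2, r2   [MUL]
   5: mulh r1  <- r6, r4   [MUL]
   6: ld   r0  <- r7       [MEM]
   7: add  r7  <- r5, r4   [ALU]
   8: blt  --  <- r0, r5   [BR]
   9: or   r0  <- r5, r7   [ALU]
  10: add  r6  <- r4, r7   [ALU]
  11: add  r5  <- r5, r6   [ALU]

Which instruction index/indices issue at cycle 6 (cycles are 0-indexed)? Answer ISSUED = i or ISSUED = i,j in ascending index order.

  cy0 -> i0 (st) no-port MEM/MEM
  cy1 -> i1+i2 (ld;sub) 2-wide
  cy2 -> i3+i4 (or;mul) 2-wide
  cy3 -> i5 (mulh) no-port MUL/MEM
  cy4 -> i6+i7 (ld;add) 2-wide
  cy5 -> i8+i9 (blt;or) 2-wide
  cy6 -> i10 (add) RAW r6
  cy7 -> i11 (add) tail

ISSUED = 10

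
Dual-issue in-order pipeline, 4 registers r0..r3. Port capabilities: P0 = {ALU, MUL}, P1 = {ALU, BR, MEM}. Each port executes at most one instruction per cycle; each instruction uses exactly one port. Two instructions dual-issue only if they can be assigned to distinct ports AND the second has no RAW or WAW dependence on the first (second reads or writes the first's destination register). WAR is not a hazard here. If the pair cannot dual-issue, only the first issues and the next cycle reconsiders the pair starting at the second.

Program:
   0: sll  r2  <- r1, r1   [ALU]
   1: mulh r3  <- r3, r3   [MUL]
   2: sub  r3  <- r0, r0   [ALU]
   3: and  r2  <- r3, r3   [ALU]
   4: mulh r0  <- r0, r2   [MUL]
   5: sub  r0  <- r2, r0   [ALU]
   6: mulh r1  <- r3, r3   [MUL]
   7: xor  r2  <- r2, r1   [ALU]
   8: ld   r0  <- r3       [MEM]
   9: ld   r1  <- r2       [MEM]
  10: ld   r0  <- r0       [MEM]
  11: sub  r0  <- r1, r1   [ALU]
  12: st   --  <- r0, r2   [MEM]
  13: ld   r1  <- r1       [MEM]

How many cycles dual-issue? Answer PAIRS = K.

PAIRS = 3

c0: i0,i1 sll.ALU+mulh.MUL  2-wide
c1: i2 sub.ALU  RAW r3
c2: i3 and.ALU  RAW r2
c3: i4 mulh.MUL  RAW+WAW r0
c4: i5,i6 sub.ALU+mulh.MUL  2-wide
c5: i7,i8 xor.ALU+ld.MEM  2-wide
c6: i9 ld.MEM  no-port MEM/MEM
c7: i10 ld.MEM  WAW r0
c8: i11 sub.ALU  RAW r0
c9: i12 st.MEM  no-port MEM/MEM
c10: i13 ld.MEM  tail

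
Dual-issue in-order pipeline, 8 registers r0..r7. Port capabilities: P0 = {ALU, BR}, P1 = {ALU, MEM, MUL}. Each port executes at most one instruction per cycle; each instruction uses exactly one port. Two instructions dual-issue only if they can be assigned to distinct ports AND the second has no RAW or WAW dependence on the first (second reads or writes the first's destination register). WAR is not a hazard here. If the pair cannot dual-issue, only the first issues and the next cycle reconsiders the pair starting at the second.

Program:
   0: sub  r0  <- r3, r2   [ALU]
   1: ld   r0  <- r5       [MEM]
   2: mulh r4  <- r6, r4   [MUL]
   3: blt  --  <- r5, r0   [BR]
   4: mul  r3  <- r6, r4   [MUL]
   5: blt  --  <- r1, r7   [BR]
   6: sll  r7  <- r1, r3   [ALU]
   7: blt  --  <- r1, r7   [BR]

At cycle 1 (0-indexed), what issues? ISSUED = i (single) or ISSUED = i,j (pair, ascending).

ISSUED = 1

#0 head=0: sub.ALU i0 WAW r0
#1 head=1: ld.MEM i1 no-port MEM/MUL
#2 head=2: mulh.MUL+blt.BR i2,i3 dual
#3 head=4: mul.MUL+blt.BR i4,i5 dual
#4 head=6: sll.ALU i6 RAW r7
#5 head=7: blt.BR i7 tail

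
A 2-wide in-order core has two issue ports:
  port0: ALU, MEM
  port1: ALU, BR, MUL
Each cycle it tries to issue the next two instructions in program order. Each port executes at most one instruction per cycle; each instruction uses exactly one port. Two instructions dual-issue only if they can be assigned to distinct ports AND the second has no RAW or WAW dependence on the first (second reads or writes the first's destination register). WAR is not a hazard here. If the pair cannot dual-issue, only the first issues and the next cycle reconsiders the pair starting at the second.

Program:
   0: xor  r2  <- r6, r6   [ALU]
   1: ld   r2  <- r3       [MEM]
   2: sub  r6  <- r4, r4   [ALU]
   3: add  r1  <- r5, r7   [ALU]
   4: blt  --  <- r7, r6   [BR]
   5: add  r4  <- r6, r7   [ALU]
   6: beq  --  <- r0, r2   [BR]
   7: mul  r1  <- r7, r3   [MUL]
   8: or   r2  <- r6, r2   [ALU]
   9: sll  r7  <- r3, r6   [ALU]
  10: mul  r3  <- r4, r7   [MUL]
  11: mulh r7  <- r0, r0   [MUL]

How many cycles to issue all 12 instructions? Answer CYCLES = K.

CYCLES = 8

#0 head=0: xor.ALU i0 WAW r2
#1 head=1: ld.MEM+sub.ALU i1/i2 dual
#2 head=3: add.ALU+blt.BR i3/i4 dual
#3 head=5: add.ALU+beq.BR i5/i6 dual
#4 head=7: mul.MUL+or.ALU i7/i8 dual
#5 head=9: sll.ALU i9 RAW r7
#6 head=10: mul.MUL i10 no-port MUL/MUL
#7 head=11: mulh.MUL i11 tail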